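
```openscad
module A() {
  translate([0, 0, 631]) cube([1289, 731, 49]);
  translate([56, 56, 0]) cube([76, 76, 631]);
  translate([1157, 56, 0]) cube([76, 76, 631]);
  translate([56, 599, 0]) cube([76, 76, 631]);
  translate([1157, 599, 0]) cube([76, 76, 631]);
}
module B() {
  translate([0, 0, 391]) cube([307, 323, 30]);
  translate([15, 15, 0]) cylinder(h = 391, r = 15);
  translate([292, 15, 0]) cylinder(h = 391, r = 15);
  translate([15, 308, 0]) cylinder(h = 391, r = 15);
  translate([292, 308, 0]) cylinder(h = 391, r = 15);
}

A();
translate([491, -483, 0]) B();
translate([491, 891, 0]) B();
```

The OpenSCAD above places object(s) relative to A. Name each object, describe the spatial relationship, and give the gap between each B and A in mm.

A is a table. B is a stool. Two stools sit around the table at the −y, +y sides. The gap between each stool and the table is 160 mm.

Each stool's nearest face is 160 mm from the table's bounding box.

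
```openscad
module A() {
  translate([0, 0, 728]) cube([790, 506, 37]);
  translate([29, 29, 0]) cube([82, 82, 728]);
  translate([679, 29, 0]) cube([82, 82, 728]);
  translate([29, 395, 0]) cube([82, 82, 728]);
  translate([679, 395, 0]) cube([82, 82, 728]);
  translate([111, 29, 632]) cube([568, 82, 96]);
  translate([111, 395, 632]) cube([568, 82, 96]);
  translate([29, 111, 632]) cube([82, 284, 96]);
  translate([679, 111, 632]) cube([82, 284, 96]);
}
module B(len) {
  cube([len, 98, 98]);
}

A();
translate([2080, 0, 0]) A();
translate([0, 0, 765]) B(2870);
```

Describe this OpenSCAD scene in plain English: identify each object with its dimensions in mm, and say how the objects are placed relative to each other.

A is a rectangular dining table. The top is 790×506×37 mm with its upper surface at z = 765 mm. It stands on four 82×82 mm square legs, each inset 29 mm from the nearest pair of top edges, running from the floor to the underside of the top. Four apron rails, 82 mm thick and 96 mm tall, run between adjacent legs with their top edges flush with the underside of the top and their outer faces flush with the legs' outer faces.

B is a rectangular beam 2870 mm long (x), 98 mm deep (y), 98 mm thick (z).

The beam spans the tops of two tables placed 1290 mm apart, resting at z = 765 mm.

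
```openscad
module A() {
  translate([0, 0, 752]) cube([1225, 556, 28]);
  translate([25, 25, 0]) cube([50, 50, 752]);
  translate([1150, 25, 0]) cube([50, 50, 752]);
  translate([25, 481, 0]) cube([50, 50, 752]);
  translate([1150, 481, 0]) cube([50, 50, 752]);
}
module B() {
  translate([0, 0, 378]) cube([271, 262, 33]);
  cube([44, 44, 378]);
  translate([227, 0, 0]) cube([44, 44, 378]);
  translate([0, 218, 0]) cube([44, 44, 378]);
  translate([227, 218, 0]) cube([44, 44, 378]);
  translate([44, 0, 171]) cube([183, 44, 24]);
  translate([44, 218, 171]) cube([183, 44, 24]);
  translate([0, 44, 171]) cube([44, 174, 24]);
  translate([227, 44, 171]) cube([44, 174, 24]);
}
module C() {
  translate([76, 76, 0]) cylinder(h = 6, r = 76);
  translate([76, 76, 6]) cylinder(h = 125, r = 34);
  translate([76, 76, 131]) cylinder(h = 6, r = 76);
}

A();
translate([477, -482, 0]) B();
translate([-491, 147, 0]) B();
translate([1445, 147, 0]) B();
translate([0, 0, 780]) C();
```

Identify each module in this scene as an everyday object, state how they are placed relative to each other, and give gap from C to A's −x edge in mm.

The spool's min-x is at 0; the table's min-x is 0; gap = 0 mm.

A is a table. B is a stool. C is a spool. Three stools sit around the table at the −y, −x, +x sides. The spool is on top of the table. The gap from the spool to the table's −x edge is 0 mm.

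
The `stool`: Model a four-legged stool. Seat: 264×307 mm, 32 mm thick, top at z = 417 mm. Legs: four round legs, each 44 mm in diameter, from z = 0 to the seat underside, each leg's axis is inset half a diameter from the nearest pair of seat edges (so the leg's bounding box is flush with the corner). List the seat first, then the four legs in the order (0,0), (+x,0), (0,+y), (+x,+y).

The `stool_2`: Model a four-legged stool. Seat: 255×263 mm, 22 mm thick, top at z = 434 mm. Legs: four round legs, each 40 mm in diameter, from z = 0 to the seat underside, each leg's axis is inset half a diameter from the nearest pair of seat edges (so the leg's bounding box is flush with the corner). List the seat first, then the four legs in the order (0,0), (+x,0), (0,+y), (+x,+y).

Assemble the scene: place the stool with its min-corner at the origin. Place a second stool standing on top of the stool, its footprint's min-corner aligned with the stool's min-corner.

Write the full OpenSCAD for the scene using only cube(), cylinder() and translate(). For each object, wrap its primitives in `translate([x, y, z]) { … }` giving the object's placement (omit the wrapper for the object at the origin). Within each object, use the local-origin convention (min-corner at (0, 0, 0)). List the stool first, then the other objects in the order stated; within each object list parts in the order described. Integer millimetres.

translate([0, 0, 385]) cube([264, 307, 32]);
translate([22, 22, 0]) cylinder(h = 385, r = 22);
translate([242, 22, 0]) cylinder(h = 385, r = 22);
translate([22, 285, 0]) cylinder(h = 385, r = 22);
translate([242, 285, 0]) cylinder(h = 385, r = 22);
translate([0, 0, 417]) {
  translate([0, 0, 412]) cube([255, 263, 22]);
  translate([20, 20, 0]) cylinder(h = 412, r = 20);
  translate([235, 20, 0]) cylinder(h = 412, r = 20);
  translate([20, 243, 0]) cylinder(h = 412, r = 20);
  translate([235, 243, 0]) cylinder(h = 412, r = 20);
}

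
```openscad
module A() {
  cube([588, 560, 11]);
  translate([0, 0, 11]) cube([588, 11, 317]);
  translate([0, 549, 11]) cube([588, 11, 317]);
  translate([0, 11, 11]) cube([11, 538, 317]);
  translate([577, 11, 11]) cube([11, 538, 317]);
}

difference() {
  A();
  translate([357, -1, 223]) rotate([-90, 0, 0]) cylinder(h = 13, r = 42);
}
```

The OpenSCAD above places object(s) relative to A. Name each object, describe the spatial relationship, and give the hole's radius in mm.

The subtracted cylinder has r = 42 mm.

A is an open box. The open box has a circular hole through its front wall. The hole's radius is 42 mm.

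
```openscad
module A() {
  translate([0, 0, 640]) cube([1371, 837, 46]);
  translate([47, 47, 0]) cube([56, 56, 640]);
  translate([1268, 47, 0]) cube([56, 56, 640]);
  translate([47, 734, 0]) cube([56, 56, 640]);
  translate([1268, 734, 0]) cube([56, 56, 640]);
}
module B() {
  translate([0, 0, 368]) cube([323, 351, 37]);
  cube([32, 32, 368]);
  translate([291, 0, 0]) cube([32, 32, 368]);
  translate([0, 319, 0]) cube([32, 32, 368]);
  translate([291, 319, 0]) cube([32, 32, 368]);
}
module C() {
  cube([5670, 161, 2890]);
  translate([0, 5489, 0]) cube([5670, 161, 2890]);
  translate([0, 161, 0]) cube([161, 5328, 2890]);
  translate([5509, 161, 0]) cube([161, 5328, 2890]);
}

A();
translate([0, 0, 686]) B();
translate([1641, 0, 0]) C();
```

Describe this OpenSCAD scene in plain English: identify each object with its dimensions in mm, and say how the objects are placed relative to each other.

A is a table with a 1371×837 mm rectangular top, 46 mm thick, top surface at z = 686 mm, supported by four 56×56 mm square legs, each inset 47 mm from the nearest pair of top edges, running from the floor.

B is a simple wooden stool: a rectangular seat 323 mm (x) by 351 mm (y), 37 mm thick, top face at z = 405 mm, on four square legs, each 32×32 mm in cross-section. The legs rest on z = 0, each flush with a corner of the seat.

C is a box-shaped house frame (walls only): outside footprint 5670×5650 mm, wall height 2890 mm, wall thickness 161 mm. The two y-facing walls run the full x-width; the two x-facing walls fit between the inner faces of the y-facing walls.

The stool is on top of the table. The house frame is on the floor beside the table on its +x side.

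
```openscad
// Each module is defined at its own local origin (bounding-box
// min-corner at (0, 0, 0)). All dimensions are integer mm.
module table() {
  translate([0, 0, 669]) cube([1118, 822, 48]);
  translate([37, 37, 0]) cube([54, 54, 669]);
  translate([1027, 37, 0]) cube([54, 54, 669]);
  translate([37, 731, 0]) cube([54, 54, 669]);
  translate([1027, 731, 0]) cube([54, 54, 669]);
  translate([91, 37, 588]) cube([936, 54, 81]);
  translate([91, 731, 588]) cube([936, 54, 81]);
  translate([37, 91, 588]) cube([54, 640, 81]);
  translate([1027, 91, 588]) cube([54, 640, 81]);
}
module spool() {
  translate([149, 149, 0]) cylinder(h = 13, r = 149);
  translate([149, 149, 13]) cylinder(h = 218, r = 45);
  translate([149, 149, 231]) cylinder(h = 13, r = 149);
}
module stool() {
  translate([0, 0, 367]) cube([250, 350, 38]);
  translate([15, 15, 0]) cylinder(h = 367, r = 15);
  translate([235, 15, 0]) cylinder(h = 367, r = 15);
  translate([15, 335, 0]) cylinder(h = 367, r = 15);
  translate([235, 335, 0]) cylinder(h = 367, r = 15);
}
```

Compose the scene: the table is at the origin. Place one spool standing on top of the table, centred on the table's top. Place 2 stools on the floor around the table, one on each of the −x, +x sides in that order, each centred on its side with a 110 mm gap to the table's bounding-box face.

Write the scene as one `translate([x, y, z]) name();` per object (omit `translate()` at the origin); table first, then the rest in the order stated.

table();
translate([410, 262, 717]) spool();
translate([-360, 236, 0]) stool();
translate([1228, 236, 0]) stool();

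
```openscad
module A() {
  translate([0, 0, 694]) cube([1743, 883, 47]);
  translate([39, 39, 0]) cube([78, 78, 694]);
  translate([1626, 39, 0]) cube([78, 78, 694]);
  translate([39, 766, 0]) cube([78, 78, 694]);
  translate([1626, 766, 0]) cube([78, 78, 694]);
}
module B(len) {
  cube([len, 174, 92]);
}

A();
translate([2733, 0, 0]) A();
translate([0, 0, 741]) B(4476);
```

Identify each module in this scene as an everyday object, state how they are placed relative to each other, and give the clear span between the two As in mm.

A is a table. B is a beam. A beam spans the tops of two tables. The clear span between the two tables is 990 mm.

Second table starts at x = 2733; first ends at x = 1743; clear span = 2733 − 1743 = 990 mm.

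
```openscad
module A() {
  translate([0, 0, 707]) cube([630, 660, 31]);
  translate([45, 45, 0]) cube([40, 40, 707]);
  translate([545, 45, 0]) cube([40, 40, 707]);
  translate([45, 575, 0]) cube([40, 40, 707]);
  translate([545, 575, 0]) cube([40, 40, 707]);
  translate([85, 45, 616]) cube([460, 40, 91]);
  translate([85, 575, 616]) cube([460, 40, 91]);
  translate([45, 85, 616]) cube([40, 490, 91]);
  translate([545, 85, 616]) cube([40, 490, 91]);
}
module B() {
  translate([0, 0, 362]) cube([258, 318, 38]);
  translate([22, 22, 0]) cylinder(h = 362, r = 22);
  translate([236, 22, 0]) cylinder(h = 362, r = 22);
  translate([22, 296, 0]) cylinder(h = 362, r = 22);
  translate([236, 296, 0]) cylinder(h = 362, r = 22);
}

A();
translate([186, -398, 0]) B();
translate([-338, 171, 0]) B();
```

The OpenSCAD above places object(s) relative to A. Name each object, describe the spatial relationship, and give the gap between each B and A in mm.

A is a table. B is a stool. Two stools sit around the table at the −y, −x sides. The gap between each stool and the table is 80 mm.

Each stool's nearest face is 80 mm from the table's bounding box.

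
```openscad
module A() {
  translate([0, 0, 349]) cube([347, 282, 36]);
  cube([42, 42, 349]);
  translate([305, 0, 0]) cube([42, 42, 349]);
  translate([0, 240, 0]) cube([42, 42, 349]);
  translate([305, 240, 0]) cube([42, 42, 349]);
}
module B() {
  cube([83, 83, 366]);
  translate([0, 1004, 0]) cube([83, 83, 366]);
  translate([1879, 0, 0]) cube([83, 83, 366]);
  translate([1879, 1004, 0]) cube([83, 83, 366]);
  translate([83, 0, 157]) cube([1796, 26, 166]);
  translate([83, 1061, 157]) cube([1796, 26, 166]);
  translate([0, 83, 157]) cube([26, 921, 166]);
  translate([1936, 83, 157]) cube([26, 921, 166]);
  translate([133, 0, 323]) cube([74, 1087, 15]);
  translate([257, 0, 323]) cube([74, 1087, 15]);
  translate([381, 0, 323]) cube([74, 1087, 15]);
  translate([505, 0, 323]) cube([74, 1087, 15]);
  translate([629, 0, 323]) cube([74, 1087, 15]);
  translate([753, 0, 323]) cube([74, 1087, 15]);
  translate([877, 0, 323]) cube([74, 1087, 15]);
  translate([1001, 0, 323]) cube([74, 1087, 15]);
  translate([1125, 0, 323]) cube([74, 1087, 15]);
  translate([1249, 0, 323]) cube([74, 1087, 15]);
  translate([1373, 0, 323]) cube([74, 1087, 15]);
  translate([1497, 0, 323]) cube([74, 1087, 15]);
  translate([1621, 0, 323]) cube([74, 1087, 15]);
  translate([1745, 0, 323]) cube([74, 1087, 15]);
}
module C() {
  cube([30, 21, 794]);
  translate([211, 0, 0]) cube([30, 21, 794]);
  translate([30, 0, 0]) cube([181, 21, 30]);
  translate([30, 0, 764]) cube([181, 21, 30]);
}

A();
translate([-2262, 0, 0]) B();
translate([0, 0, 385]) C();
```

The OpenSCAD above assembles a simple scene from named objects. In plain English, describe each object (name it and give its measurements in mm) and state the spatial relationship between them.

A is a four-legged stool. The seat is a 347×282×36 mm slab whose top surface is at z = 385 mm; four square legs, each 42×42 mm in cross-section, run from the floor (z = 0) to the underside of the seat, each flush with a corner of the seat.

B is a bed frame 1962 mm long (x) by 1087 mm wide (y). Four 83×83 mm corner posts, 366 mm tall, at the corners of the footprint. Four rails of 26 mm thickness and 166 mm height run between adjacent posts with their undersides at z = 157 mm, their outer faces flush with the outside of the frame (the two x-running rails run between the posts' inner faces; the two y-running rails run between the posts' inner faces). 14 slats, each 74 mm wide (x) and 15 mm thick, lie across the top of the two x-running rails, running the full 1087 mm width of the frame in y; the slats are evenly spaced along x between the inner faces of the end posts with equal gaps (rounded down to the nearest mm) at the −x end and between each pair — any rounding remainder accumulates at the +x end.

C is a rectangular picture frame lying in the x–z plane (depth along y). The opening is 181 mm wide (x) by 734 mm tall (z), surrounded by a border 30 mm wide on all four sides. The frame is 21 mm deep and is made of two full-height vertical stiles with two horizontal rails fitted between them.

The bed frame is on the floor beside the stool on its −x side. The picture frame is on top of the stool.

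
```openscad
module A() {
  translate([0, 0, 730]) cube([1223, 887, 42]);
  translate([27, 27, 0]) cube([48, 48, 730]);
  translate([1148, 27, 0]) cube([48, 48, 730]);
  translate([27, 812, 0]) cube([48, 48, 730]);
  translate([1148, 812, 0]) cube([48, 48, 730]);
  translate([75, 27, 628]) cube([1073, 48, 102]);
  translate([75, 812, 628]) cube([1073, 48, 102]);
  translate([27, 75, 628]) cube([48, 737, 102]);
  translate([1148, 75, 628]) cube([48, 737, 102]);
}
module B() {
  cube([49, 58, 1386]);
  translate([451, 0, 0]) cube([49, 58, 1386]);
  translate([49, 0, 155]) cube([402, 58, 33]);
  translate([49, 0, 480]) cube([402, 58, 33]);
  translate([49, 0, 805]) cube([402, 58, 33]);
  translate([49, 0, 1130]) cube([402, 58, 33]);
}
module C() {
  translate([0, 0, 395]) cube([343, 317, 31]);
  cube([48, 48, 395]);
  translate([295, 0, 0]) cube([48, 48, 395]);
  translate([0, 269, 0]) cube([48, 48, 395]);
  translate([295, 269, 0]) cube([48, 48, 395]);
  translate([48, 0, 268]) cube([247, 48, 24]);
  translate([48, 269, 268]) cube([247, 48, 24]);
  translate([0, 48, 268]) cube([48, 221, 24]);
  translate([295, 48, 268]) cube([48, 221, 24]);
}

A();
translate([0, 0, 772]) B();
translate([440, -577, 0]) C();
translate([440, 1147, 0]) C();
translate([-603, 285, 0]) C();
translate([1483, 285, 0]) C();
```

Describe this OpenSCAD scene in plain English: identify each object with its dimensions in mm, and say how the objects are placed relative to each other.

A is a table with a 1223×887 mm rectangular top, 42 mm thick, top surface at z = 772 mm, supported by four 48×48 mm square legs, each inset 27 mm from the nearest pair of top edges, running from the floor. Four apron rails, 48 mm thick and 102 mm tall, run between adjacent legs with their top edges flush with the underside of the top and their outer faces flush with the legs' outer faces.

B is a wooden ladder with two side rails of 49×58 mm section and 1386 mm height, set 500 mm apart overall. Between them run 4 rectangular rungs (58 mm deep, 33 mm thick), front faces flush with the rails' −y face. The bottom of the first rung is 155 mm above the floor and each subsequent rung is 325 mm higher than the one below.

C is a four-legged stool. The seat is 343×317 mm, 31 mm thick, top at z = 426 mm. It stands on four square legs, each 48×48 mm in cross-section, from z = 0 to the seat underside, each flush with a corner of the seat. Four stretchers, 48 mm wide and 24 mm tall, connect adjacent legs with their undersides at z = 268 mm, each running between the inner faces of the legs it joins and aligned with the legs' outer faces on the other axis.

The ladder is on top of the table. Four stools sit around the table at the −y, +y, −x, +x sides.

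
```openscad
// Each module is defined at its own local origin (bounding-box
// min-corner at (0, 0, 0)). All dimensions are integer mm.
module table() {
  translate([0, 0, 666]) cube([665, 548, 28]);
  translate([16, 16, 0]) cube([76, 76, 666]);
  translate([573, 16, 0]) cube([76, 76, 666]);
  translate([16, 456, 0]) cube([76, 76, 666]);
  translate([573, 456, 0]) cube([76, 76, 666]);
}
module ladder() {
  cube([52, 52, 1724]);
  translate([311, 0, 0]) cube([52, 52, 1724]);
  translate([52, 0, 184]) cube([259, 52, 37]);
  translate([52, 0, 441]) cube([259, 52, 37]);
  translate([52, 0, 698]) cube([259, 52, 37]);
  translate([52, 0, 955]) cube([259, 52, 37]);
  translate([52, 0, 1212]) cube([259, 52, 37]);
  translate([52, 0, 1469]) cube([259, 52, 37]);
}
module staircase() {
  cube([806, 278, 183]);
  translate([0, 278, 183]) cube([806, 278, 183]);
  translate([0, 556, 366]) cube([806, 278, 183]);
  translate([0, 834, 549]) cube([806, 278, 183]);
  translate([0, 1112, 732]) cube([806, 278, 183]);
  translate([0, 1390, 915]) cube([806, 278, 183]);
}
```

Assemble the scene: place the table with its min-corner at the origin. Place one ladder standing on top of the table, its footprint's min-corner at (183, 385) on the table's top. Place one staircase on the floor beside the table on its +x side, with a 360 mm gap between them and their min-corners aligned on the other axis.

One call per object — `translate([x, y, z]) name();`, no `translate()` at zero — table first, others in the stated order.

table();
translate([183, 385, 694]) ladder();
translate([1025, 0, 0]) staircase();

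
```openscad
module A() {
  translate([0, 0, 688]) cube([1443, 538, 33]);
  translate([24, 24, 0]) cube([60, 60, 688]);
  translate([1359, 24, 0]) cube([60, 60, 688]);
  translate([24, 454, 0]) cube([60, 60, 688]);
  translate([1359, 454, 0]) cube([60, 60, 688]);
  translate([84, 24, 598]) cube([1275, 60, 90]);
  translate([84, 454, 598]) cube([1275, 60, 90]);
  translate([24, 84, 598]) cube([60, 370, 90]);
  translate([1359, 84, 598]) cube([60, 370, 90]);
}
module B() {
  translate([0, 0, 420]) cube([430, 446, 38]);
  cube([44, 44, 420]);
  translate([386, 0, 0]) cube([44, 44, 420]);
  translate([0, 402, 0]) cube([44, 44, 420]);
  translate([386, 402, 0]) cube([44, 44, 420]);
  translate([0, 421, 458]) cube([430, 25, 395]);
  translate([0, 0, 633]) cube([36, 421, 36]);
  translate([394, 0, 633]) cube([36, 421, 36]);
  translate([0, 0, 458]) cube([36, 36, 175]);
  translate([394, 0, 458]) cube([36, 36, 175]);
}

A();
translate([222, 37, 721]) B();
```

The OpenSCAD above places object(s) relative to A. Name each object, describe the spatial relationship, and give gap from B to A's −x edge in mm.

A is a table. B is a chair. The chair is on top of the table. The gap from the chair to the table's −x edge is 222 mm.

The chair's min-x is at 222; the table's min-x is 0; gap = 222 mm.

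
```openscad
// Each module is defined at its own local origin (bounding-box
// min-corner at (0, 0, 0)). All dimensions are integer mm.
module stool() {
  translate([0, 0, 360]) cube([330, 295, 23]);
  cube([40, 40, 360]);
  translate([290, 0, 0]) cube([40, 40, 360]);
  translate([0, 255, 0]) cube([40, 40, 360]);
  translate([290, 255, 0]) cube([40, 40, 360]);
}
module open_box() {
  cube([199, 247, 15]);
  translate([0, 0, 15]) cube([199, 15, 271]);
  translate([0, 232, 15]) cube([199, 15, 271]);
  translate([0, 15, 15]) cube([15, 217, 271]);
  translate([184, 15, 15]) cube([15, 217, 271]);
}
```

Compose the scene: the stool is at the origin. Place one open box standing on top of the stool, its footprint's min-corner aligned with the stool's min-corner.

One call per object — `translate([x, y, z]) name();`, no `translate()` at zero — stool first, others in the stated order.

stool();
translate([0, 0, 383]) open_box();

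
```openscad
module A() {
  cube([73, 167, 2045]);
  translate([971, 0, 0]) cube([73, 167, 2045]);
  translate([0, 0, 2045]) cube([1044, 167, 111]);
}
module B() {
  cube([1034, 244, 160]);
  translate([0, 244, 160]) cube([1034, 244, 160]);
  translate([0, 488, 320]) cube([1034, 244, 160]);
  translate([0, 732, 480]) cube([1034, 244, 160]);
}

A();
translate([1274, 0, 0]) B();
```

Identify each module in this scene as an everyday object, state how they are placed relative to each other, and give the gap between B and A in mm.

A is a door frame. B is a staircase. The staircase is on the floor beside the door frame on its +x side. The gap between the staircase and the door frame is 230 mm.

The staircase's nearest face is 230 mm from the door frame's +x face.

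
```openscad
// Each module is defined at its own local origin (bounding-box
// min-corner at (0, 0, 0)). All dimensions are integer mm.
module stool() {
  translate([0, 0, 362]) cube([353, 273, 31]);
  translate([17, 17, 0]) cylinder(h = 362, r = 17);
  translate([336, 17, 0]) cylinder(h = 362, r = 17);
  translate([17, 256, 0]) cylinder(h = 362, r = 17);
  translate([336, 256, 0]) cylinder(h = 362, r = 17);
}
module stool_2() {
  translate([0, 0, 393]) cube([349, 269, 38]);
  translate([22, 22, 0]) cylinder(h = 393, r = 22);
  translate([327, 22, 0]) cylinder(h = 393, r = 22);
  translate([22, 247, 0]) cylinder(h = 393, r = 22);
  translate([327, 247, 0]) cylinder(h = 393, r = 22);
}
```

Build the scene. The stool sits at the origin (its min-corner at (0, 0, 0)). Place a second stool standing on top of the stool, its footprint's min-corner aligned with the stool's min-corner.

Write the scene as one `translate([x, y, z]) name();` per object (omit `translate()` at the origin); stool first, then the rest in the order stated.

stool();
translate([0, 0, 393]) stool_2();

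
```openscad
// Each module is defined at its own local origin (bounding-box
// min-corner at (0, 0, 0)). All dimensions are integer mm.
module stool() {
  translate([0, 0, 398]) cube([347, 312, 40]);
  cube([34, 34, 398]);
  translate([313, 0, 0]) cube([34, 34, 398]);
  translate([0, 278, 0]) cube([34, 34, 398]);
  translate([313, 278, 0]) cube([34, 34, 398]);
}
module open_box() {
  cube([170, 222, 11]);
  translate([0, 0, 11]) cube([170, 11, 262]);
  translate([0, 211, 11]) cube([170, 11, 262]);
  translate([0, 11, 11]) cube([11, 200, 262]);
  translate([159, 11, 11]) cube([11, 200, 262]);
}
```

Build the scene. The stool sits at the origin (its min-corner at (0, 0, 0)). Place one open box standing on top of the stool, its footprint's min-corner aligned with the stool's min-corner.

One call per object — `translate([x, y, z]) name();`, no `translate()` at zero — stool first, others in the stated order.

stool();
translate([0, 0, 438]) open_box();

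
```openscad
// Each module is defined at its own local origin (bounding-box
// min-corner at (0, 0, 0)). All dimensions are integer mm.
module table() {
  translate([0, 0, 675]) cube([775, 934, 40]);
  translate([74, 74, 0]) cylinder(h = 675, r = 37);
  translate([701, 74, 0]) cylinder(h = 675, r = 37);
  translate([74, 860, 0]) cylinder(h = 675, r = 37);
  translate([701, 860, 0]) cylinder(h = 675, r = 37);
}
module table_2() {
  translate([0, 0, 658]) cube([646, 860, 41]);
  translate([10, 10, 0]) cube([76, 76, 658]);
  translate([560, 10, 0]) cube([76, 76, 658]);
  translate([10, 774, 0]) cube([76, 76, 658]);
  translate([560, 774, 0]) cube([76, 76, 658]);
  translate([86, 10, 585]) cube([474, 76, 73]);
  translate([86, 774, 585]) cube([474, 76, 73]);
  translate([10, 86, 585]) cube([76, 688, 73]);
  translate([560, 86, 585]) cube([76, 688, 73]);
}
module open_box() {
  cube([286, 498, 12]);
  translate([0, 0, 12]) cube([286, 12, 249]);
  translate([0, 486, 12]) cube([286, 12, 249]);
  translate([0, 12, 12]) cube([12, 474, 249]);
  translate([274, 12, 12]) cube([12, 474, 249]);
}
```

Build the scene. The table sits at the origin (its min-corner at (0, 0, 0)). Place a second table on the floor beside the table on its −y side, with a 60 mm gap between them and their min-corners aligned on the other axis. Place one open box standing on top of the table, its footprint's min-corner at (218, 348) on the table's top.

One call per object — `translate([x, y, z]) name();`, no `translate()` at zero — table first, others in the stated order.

table();
translate([0, -920, 0]) table_2();
translate([218, 348, 715]) open_box();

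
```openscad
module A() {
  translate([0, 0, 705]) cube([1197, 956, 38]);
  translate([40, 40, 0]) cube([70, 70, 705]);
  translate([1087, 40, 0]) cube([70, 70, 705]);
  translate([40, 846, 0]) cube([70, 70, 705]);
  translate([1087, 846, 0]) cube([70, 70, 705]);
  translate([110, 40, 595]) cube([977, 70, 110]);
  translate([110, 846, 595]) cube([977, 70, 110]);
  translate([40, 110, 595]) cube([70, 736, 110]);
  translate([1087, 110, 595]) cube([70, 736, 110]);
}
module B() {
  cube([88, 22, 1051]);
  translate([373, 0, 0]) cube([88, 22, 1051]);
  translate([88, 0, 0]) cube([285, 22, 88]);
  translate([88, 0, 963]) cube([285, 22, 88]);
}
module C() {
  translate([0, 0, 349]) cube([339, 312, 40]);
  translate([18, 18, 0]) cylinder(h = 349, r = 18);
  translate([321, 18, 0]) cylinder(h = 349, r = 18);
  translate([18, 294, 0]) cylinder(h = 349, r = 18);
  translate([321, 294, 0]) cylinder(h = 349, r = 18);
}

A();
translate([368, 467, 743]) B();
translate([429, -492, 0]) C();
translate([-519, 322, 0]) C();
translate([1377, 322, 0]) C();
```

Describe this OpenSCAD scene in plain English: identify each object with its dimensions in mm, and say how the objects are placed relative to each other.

A is a table with a 1197×956 mm rectangular top, 38 mm thick, top surface at z = 743 mm, supported by four 70×70 mm square legs, each inset 40 mm from the nearest pair of top edges, running from the floor. Four apron rails, 70 mm thick and 110 mm tall, run between adjacent legs with their top edges flush with the underside of the top and their outer faces flush with the legs' outer faces.

B is a rectangular picture frame lying in the x–z plane (depth along y). The opening is 285 mm wide (x) by 875 mm tall (z), surrounded by a border 88 mm wide on all four sides. The frame is 22 mm deep and is made of two full-height vertical stiles with two horizontal rails fitted between them.

C is a simple wooden stool: a rectangular seat 339 mm (x) by 312 mm (y), 40 mm thick, top face at z = 389 mm, on four round legs, each 36 mm in diameter. The legs rest on z = 0, each leg's axis is inset half a diameter from the nearest pair of seat edges (so the leg's bounding box is flush with the corner).

The picture frame is on top of the table, centred. Three stools sit around the table at the −y, −x, +x sides.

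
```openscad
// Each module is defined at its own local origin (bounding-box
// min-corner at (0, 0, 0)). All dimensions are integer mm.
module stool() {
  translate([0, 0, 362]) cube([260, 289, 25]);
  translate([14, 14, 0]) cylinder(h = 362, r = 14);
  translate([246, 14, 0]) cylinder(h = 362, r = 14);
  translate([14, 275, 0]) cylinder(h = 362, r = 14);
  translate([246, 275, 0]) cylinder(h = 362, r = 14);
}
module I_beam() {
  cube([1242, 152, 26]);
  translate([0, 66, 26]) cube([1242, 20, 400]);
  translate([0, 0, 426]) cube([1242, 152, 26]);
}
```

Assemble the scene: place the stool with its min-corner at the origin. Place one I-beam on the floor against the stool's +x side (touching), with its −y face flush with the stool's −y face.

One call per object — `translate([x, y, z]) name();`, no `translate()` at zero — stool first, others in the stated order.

stool();
translate([260, 0, 0]) I_beam();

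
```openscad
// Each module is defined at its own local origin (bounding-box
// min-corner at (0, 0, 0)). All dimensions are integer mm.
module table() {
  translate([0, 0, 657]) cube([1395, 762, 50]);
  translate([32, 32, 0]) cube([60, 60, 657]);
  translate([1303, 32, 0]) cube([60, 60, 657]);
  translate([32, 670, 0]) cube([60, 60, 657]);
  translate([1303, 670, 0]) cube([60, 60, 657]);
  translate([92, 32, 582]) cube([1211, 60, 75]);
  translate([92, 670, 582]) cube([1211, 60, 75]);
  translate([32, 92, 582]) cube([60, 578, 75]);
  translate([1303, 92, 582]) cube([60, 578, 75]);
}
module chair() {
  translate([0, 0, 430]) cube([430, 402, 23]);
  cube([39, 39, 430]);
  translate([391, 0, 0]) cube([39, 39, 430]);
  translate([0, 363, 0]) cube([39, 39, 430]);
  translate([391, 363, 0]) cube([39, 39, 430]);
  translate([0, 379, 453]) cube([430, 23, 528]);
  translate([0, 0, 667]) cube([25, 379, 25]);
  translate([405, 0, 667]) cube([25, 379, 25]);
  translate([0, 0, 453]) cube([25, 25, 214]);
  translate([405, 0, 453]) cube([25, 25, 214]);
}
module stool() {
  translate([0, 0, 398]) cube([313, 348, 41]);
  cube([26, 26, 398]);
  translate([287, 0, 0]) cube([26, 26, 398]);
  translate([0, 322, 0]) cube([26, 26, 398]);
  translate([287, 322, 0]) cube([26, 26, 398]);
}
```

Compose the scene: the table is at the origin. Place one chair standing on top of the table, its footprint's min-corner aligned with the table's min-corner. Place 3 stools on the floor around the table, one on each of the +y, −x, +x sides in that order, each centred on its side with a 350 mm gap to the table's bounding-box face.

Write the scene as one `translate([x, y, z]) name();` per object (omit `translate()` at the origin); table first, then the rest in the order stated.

table();
translate([0, 0, 707]) chair();
translate([541, 1112, 0]) stool();
translate([-663, 207, 0]) stool();
translate([1745, 207, 0]) stool();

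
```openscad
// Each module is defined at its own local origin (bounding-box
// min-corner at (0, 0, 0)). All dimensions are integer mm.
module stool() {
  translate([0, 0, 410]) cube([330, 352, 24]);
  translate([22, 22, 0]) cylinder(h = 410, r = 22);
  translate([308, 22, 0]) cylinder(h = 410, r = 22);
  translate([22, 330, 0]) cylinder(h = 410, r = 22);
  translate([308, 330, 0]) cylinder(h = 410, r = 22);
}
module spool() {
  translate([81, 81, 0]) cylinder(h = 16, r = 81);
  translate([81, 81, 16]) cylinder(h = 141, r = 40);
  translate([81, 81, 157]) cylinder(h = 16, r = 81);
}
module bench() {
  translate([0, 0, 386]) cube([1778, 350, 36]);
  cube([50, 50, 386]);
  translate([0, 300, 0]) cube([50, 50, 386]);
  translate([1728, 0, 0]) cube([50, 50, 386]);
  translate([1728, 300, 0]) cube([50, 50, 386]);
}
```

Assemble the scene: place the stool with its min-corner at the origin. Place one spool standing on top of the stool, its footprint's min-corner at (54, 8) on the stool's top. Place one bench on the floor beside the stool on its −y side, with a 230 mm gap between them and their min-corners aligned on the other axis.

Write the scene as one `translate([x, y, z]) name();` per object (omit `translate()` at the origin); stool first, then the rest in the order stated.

stool();
translate([54, 8, 434]) spool();
translate([0, -580, 0]) bench();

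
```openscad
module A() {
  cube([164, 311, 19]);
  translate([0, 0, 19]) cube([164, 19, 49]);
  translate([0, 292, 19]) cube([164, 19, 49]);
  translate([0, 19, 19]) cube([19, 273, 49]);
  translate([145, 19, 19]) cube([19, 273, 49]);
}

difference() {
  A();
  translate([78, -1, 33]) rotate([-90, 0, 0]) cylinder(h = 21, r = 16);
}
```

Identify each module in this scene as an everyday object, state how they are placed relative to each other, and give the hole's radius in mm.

A is an open box. The open box has a circular hole through its front wall. The hole's radius is 16 mm.

The subtracted cylinder has r = 16 mm.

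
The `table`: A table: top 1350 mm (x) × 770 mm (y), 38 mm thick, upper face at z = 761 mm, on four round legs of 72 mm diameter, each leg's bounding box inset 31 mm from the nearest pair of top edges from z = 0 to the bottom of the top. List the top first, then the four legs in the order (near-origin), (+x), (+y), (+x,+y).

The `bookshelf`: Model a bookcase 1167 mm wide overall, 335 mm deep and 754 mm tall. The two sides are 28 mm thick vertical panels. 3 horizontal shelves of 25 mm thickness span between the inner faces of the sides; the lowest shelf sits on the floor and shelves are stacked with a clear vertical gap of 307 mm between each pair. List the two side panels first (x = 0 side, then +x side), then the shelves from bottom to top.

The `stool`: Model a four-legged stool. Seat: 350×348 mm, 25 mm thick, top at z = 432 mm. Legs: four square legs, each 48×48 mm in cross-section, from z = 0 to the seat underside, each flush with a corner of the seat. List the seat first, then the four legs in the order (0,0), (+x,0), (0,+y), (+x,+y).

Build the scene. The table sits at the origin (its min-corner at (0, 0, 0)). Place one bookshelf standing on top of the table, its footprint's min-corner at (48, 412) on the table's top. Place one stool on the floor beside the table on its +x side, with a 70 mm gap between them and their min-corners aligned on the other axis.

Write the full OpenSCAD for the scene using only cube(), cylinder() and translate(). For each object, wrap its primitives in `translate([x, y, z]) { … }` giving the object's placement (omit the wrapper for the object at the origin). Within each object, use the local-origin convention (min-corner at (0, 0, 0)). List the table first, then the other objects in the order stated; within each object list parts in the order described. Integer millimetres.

translate([0, 0, 723]) cube([1350, 770, 38]);
translate([67, 67, 0]) cylinder(h = 723, r = 36);
translate([1283, 67, 0]) cylinder(h = 723, r = 36);
translate([67, 703, 0]) cylinder(h = 723, r = 36);
translate([1283, 703, 0]) cylinder(h = 723, r = 36);
translate([48, 412, 761]) {
  cube([28, 335, 754]);
  translate([1139, 0, 0]) cube([28, 335, 754]);
  translate([28, 0, 0]) cube([1111, 335, 25]);
  translate([28, 0, 332]) cube([1111, 335, 25]);
  translate([28, 0, 664]) cube([1111, 335, 25]);
}
translate([1420, 0, 0]) {
  translate([0, 0, 407]) cube([350, 348, 25]);
  cube([48, 48, 407]);
  translate([302, 0, 0]) cube([48, 48, 407]);
  translate([0, 300, 0]) cube([48, 48, 407]);
  translate([302, 300, 0]) cube([48, 48, 407]);
}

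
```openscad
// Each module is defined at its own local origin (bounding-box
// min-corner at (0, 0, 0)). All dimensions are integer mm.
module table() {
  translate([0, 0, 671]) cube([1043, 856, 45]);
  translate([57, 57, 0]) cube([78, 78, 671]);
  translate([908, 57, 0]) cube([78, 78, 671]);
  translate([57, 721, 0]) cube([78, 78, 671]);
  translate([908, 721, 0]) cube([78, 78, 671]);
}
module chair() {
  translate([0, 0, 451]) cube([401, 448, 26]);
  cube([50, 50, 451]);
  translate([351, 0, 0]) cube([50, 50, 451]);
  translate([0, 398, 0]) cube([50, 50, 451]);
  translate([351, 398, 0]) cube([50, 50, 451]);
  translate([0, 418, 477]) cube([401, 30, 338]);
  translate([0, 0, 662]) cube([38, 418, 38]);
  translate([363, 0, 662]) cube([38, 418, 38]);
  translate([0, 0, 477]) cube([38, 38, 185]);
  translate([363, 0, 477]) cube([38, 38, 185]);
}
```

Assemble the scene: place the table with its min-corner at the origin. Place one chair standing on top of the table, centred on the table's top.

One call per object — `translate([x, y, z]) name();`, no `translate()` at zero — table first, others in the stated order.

table();
translate([321, 204, 716]) chair();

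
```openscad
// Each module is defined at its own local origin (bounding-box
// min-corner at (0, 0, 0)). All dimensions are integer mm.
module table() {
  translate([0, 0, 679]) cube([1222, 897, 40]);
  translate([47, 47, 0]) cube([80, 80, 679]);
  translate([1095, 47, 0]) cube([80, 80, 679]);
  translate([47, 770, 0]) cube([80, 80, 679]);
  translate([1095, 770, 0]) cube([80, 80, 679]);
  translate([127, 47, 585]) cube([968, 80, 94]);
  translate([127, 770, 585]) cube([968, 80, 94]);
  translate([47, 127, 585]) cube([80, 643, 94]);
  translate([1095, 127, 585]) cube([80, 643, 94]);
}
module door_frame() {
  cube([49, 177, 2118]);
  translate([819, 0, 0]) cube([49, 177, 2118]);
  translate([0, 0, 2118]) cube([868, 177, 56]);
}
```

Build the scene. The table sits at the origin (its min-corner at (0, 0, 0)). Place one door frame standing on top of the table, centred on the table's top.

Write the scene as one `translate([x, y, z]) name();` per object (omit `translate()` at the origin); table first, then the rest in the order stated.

table();
translate([177, 360, 719]) door_frame();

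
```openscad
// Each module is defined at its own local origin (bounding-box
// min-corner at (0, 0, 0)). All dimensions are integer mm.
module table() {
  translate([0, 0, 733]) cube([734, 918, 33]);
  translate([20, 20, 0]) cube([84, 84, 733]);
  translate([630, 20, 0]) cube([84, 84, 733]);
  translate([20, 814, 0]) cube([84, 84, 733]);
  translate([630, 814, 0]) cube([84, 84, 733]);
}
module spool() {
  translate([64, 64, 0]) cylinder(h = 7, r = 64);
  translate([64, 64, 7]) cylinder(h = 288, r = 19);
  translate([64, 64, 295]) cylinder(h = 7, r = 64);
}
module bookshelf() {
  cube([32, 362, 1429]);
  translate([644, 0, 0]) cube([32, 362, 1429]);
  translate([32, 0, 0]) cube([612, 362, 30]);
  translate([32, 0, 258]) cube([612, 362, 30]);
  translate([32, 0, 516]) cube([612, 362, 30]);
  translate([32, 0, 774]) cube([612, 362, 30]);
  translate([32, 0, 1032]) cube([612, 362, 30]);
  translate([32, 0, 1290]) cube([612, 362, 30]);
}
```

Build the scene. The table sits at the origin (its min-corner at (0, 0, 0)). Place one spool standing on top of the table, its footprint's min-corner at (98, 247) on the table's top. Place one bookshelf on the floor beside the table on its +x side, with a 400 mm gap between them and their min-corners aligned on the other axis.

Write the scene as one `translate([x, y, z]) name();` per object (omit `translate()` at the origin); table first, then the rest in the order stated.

table();
translate([98, 247, 766]) spool();
translate([1134, 0, 0]) bookshelf();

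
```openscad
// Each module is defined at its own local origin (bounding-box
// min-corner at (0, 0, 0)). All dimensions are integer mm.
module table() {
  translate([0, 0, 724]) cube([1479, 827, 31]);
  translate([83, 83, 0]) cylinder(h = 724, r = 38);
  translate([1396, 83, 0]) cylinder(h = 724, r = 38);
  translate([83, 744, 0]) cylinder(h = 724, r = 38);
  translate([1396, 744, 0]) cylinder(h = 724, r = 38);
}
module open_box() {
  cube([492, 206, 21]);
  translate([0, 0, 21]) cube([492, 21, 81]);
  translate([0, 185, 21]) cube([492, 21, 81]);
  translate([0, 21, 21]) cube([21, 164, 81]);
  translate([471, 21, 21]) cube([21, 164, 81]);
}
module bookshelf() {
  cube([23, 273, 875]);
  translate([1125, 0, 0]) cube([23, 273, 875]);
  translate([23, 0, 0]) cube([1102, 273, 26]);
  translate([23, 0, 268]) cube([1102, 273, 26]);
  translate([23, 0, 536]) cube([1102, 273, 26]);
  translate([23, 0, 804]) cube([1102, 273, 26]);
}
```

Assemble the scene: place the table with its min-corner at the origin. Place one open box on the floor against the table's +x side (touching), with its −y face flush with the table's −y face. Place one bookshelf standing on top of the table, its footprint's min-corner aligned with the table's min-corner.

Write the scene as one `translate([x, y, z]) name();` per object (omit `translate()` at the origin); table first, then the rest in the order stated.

table();
translate([1479, 0, 0]) open_box();
translate([0, 0, 755]) bookshelf();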